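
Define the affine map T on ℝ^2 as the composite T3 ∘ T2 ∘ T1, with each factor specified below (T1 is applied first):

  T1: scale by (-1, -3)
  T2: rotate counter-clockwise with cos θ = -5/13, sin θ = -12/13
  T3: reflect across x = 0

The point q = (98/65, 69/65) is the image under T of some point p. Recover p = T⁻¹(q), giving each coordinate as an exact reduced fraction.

T1 = [-1 0 0; 0 -3 0; 0 0 1]
T2·T1 = [5/13 -36/13 0; 12/13 15/13 0; 0 0 1]
T3·…·T1 = [-5/13 36/13 0; 12/13 15/13 0; 0 0 1]
det M = -3; M⁻¹ = [-5/13 12/13 0; 4/13 5/39 0; 0 0 1]
M⁻¹ · (98/65, 69/65)ᵀ = (2/5, 3/5)ᵀ

p = (2/5, 3/5)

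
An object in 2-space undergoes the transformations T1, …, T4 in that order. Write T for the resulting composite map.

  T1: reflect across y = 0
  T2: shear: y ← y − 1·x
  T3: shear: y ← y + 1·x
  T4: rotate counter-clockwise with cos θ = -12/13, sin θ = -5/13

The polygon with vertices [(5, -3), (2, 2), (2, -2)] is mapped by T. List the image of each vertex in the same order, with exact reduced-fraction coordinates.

T1 reflect across y = 0: (5, -3) → (5, 3); (2, 2) → (2, -2); (2, -2) → (2, 2)
T2 shear: y ← y − 1·x: (5, 3) → (5, -2); (2, -2) → (2, -4); (2, 2) → (2, 0)
T3 shear: y ← y + 1·x: (5, -2) → (5, 3); (2, -4) → (2, -2); (2, 0) → (2, 2)
T4 rotate counter-clockwise with cos θ = -12/13, sin θ = -5/13: (5, 3) → (-45/13, -61/13); (2, -2) → (-34/13, 14/13); (2, 2) → (-14/13, -34/13)

image vertices: (-45/13, -61/13), (-34/13, 14/13), (-14/13, -34/13)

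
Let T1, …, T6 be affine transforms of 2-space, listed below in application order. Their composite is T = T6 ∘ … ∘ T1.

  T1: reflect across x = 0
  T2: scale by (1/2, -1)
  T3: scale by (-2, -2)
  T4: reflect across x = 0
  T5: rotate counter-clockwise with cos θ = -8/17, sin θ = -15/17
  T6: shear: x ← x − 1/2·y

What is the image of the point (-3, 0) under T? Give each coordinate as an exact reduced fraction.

T(p) = (-3/34, -45/17)

T1 reflect across x = 0: (-3, 0) → (3, 0)
T2 scale by (1/2, -1): (3, 0) → (3/2, 0)
T3 scale by (-2, -2): (3/2, 0) → (-3, 0)
T4 reflect across x = 0: (-3, 0) → (3, 0)
T5 rotate counter-clockwise with cos θ = -8/17, sin θ = -15/17: (3, 0) → (-24/17, -45/17)
T6 shear: x ← x − 1/2·y: (-24/17, -45/17) → (-3/34, -45/17)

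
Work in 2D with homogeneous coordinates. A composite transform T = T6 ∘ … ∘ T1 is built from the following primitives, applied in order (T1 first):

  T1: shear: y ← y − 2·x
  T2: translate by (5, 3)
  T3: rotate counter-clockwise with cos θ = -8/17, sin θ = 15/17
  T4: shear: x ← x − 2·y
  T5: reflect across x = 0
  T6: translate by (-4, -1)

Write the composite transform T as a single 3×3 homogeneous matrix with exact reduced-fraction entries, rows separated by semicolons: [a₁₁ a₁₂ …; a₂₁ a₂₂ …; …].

T = [40/17 -1/17 7; 31/17 -8/17 2; 0 0 1]

T1 = [1 0 0; -2 1 0; 0 0 1]
T2·T1 = [1 0 5; -2 1 3; 0 0 1]
T3·…·T1 = [22/17 -15/17 -5; 31/17 -8/17 3; 0 0 1]
T4·…·T1 = [-40/17 1/17 -11; 31/17 -8/17 3; 0 0 1]
T5·…·T1 = [40/17 -1/17 11; 31/17 -8/17 3; 0 0 1]
T6·…·T1 = [40/17 -1/17 7; 31/17 -8/17 2; 0 0 1]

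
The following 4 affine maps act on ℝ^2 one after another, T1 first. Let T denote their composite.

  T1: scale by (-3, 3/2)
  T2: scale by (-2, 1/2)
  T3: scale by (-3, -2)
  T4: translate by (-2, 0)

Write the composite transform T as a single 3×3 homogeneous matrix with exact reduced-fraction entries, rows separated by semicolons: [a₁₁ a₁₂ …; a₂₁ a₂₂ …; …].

T = [-18 0 -2; 0 -3/2 0; 0 0 1]

T1 = [-3 0 0; 0 3/2 0; 0 0 1]
T2·T1 = [6 0 0; 0 3/4 0; 0 0 1]
T3·…·T1 = [-18 0 0; 0 -3/2 0; 0 0 1]
T4·…·T1 = [-18 0 -2; 0 -3/2 0; 0 0 1]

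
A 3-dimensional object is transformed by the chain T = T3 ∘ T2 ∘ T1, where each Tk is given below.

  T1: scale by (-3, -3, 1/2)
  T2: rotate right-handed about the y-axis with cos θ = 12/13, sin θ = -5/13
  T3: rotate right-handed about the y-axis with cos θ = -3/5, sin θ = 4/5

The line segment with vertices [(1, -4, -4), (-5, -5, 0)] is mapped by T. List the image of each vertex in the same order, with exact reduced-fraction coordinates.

image vertices: (-6/5, 12, 17/5), (-48/13, 15, -189/13)

T1 scale by (-3, -3, 1/2): (1, -4, -4) → (-3, 12, -2); (-5, -5, 0) → (15, 15, 0)
T2 rotate right-handed about the y-axis with cos θ = 12/13, sin θ = -5/13: (-3, 12, -2) → (-2, 12, -3); (15, 15, 0) → (180/13, 15, 75/13)
T3 rotate right-handed about the y-axis with cos θ = -3/5, sin θ = 4/5: (-2, 12, -3) → (-6/5, 12, 17/5); (180/13, 15, 75/13) → (-48/13, 15, -189/13)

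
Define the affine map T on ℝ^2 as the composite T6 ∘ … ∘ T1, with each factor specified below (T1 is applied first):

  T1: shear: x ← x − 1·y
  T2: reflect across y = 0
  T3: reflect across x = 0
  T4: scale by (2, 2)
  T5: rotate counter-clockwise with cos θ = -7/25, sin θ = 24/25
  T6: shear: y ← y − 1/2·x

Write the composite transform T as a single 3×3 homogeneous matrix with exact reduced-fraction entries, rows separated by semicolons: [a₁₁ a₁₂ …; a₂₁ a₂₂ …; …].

T = [14/25 34/25 0; -11/5 9/5 0; 0 0 1]

T1 = [1 -1 0; 0 1 0; 0 0 1]
T2·T1 = [1 -1 0; 0 -1 0; 0 0 1]
T3·…·T1 = [-1 1 0; 0 -1 0; 0 0 1]
T4·…·T1 = [-2 2 0; 0 -2 0; 0 0 1]
T5·…·T1 = [14/25 34/25 0; -48/25 62/25 0; 0 0 1]
T6·…·T1 = [14/25 34/25 0; -11/5 9/5 0; 0 0 1]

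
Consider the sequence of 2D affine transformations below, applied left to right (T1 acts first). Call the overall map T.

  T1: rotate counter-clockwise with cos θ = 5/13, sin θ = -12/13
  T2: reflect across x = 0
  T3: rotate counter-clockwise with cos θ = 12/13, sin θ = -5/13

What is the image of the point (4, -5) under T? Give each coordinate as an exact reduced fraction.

T1 rotate counter-clockwise with cos θ = 5/13, sin θ = -12/13: (4, -5) → (-40/13, -73/13)
T2 reflect across x = 0: (-40/13, -73/13) → (40/13, -73/13)
T3 rotate counter-clockwise with cos θ = 12/13, sin θ = -5/13: (40/13, -73/13) → (115/169, -1076/169)

T(p) = (115/169, -1076/169)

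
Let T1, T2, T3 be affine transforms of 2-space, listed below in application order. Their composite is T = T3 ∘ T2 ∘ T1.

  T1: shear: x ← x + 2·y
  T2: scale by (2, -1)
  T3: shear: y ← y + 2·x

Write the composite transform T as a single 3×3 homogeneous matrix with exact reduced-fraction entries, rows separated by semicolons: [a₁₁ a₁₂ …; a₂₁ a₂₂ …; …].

T1 = [1 2 0; 0 1 0; 0 0 1]
T2·T1 = [2 4 0; 0 -1 0; 0 0 1]
T3·…·T1 = [2 4 0; 4 7 0; 0 0 1]

T = [2 4 0; 4 7 0; 0 0 1]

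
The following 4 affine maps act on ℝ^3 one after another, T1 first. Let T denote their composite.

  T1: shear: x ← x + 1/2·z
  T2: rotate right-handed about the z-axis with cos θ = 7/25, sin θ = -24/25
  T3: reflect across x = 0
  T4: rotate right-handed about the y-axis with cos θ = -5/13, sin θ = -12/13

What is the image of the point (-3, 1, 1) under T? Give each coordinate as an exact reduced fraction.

T1 shear: x ← x + 1/2·z: (-3, 1, 1) → (-5/2, 1, 1)
T2 rotate right-handed about the z-axis with cos θ = 7/25, sin θ = -24/25: (-5/2, 1, 1) → (13/50, 67/25, 1)
T3 reflect across x = 0: (13/50, 67/25, 1) → (-13/50, 67/25, 1)
T4 rotate right-handed about the y-axis with cos θ = -5/13, sin θ = -12/13: (-13/50, 67/25, 1) → (-107/130, 67/25, -203/325)

T(p) = (-107/130, 67/25, -203/325)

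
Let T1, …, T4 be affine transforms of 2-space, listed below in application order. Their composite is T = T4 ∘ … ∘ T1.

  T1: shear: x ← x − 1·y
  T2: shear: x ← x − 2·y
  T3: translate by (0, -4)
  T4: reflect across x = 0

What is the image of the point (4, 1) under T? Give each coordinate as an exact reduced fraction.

T(p) = (-1, -3)

T1 shear: x ← x − 1·y: (4, 1) → (3, 1)
T2 shear: x ← x − 2·y: (3, 1) → (1, 1)
T3 translate by (0, -4): (1, 1) → (1, -3)
T4 reflect across x = 0: (1, -3) → (-1, -3)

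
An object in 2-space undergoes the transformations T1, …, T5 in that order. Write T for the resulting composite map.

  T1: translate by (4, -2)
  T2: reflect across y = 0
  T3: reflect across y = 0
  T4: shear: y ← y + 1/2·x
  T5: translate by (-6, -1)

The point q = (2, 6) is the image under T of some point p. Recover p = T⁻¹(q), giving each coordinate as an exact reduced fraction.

T1 = [1 0 4; 0 1 -2; 0 0 1]
T2·T1 = [1 0 4; 0 -1 2; 0 0 1]
T3·…·T1 = [1 0 4; 0 1 -2; 0 0 1]
T4·…·T1 = [1 0 4; 1/2 1 0; 0 0 1]
T5·…·T1 = [1 0 -2; 1/2 1 -1; 0 0 1]
det M = 1; M⁻¹ = [1 0 2; -1/2 1 0; 0 0 1]
M⁻¹ · (2, 6)ᵀ = (4, 5)ᵀ

p = (4, 5)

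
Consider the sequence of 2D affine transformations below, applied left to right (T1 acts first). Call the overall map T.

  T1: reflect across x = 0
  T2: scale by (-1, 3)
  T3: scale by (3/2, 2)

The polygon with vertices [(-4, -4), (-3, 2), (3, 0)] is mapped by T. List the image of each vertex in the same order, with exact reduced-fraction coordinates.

T1 reflect across x = 0: (-4, -4) → (4, -4); (-3, 2) → (3, 2); (3, 0) → (-3, 0)
T2 scale by (-1, 3): (4, -4) → (-4, -12); (3, 2) → (-3, 6); (-3, 0) → (3, 0)
T3 scale by (3/2, 2): (-4, -12) → (-6, -24); (-3, 6) → (-9/2, 12); (3, 0) → (9/2, 0)

image vertices: (-6, -24), (-9/2, 12), (9/2, 0)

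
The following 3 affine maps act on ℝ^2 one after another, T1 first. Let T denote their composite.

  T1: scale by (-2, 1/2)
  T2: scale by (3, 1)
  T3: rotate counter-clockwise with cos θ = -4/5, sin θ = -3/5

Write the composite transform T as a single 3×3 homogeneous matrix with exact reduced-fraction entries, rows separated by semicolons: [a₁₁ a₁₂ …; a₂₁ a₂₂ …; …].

T1 = [-2 0 0; 0 1/2 0; 0 0 1]
T2·T1 = [-6 0 0; 0 1/2 0; 0 0 1]
T3·…·T1 = [24/5 3/10 0; 18/5 -2/5 0; 0 0 1]

T = [24/5 3/10 0; 18/5 -2/5 0; 0 0 1]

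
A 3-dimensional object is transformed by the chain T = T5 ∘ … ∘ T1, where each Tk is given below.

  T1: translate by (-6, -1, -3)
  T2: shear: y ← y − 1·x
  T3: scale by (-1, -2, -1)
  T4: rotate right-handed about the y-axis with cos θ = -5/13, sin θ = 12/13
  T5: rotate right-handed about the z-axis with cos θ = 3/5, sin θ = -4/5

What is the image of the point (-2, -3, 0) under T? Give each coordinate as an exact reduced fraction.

T(p) = (-428/65, -296/65, -111/13)

T1 translate by (-6, -1, -3): (-2, -3, 0) → (-8, -4, -3)
T2 shear: y ← y − 1·x: (-8, -4, -3) → (-8, 4, -3)
T3 scale by (-1, -2, -1): (-8, 4, -3) → (8, -8, 3)
T4 rotate right-handed about the y-axis with cos θ = -5/13, sin θ = 12/13: (8, -8, 3) → (-4/13, -8, -111/13)
T5 rotate right-handed about the z-axis with cos θ = 3/5, sin θ = -4/5: (-4/13, -8, -111/13) → (-428/65, -296/65, -111/13)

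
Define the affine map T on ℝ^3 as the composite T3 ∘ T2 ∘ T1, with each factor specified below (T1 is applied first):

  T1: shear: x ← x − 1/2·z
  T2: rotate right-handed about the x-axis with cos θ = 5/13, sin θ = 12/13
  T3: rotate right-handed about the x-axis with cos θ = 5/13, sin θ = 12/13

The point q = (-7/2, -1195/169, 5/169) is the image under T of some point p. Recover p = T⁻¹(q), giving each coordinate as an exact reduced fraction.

T1 = [1 0 -1/2 0; 0 1 0 0; 0 0 1 0; 0 0 0 1]
T2·T1 = [1 0 -1/2 0; 0 5/13 -12/13 0; 0 12/13 5/13 0; 0 0 0 1]
T3·…·T1 = [1 0 -1/2 0; 0 -119/169 -120/169 0; 0 120/169 -119/169 0; 0 0 0 1]
det M = 1; M⁻¹ = [1 -60/169 -119/338 0; 0 -119/169 120/169 0; 0 -120/169 -119/169 0; 0 0 0 1]
M⁻¹ · (-7/2, -1195/169, 5/169)ᵀ = (-1, 5, 5)ᵀ

p = (-1, 5, 5)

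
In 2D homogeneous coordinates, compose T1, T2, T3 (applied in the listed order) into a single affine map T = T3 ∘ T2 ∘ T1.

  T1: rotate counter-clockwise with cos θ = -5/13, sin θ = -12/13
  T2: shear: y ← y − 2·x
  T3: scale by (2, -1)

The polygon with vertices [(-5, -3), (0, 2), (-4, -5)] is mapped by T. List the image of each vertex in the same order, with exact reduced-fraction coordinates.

image vertices: (-22/13, -97/13), (48/13, 58/13), (-80/13, -153/13)

T1 rotate counter-clockwise with cos θ = -5/13, sin θ = -12/13: (-5, -3) → (-11/13, 75/13); (0, 2) → (24/13, -10/13); (-4, -5) → (-40/13, 73/13)
T2 shear: y ← y − 2·x: (-11/13, 75/13) → (-11/13, 97/13); (24/13, -10/13) → (24/13, -58/13); (-40/13, 73/13) → (-40/13, 153/13)
T3 scale by (2, -1): (-11/13, 97/13) → (-22/13, -97/13); (24/13, -58/13) → (48/13, 58/13); (-40/13, 153/13) → (-80/13, -153/13)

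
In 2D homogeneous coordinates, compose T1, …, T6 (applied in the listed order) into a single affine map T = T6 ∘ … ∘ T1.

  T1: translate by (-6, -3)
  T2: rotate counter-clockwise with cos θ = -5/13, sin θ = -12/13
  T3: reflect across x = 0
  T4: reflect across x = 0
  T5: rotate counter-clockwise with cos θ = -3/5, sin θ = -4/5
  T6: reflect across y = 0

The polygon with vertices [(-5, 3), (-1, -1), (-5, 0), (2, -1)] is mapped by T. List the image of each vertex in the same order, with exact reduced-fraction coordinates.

T1 translate by (-6, -3): (-5, 3) → (-11, 0); (-1, -1) → (-7, -4); (-5, 0) → (-11, -3); (2, -1) → (-4, -4)
T2 rotate counter-clockwise with cos θ = -5/13, sin θ = -12/13: (-11, 0) → (55/13, 132/13); (-7, -4) → (-1, 8); (-11, -3) → (19/13, 147/13); (-4, -4) → (-28/13, 68/13)
T3 reflect across x = 0: (55/13, 132/13) → (-55/13, 132/13); (-1, 8) → (1, 8); (19/13, 147/13) → (-19/13, 147/13); (-28/13, 68/13) → (28/13, 68/13)
T4 reflect across x = 0: (-55/13, 132/13) → (55/13, 132/13); (1, 8) → (-1, 8); (-19/13, 147/13) → (19/13, 147/13); (28/13, 68/13) → (-28/13, 68/13)
T5 rotate counter-clockwise with cos θ = -3/5, sin θ = -4/5: (55/13, 132/13) → (363/65, -616/65); (-1, 8) → (7, -4); (19/13, 147/13) → (531/65, -517/65); (-28/13, 68/13) → (356/65, -92/65)
T6 reflect across y = 0: (363/65, -616/65) → (363/65, 616/65); (7, -4) → (7, 4); (531/65, -517/65) → (531/65, 517/65); (356/65, -92/65) → (356/65, 92/65)

image vertices: (363/65, 616/65), (7, 4), (531/65, 517/65), (356/65, 92/65)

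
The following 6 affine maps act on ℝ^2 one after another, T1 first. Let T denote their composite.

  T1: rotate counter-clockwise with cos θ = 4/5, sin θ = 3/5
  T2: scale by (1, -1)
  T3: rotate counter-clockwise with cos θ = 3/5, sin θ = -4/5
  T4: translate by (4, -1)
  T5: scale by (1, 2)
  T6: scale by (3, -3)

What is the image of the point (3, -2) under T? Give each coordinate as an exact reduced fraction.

T(p) = (18, 24)

T1 rotate counter-clockwise with cos θ = 4/5, sin θ = 3/5: (3, -2) → (18/5, 1/5)
T2 scale by (1, -1): (18/5, 1/5) → (18/5, -1/5)
T3 rotate counter-clockwise with cos θ = 3/5, sin θ = -4/5: (18/5, -1/5) → (2, -3)
T4 translate by (4, -1): (2, -3) → (6, -4)
T5 scale by (1, 2): (6, -4) → (6, -8)
T6 scale by (3, -3): (6, -8) → (18, 24)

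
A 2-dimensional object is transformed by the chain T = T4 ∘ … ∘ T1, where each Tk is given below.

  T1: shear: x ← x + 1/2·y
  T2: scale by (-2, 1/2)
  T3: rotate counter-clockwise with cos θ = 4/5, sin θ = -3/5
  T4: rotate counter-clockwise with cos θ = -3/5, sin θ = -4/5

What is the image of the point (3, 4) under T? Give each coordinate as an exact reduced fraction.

T1 shear: x ← x + 1/2·y: (3, 4) → (5, 4)
T2 scale by (-2, 1/2): (5, 4) → (-10, 2)
T3 rotate counter-clockwise with cos θ = 4/5, sin θ = -3/5: (-10, 2) → (-34/5, 38/5)
T4 rotate counter-clockwise with cos θ = -3/5, sin θ = -4/5: (-34/5, 38/5) → (254/25, 22/25)

T(p) = (254/25, 22/25)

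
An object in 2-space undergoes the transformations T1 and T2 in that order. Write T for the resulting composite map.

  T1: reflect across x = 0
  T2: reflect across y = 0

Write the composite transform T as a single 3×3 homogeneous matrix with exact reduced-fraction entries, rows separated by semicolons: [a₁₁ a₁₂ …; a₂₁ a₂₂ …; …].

T1 = [-1 0 0; 0 1 0; 0 0 1]
T2·T1 = [-1 0 0; 0 -1 0; 0 0 1]

T = [-1 0 0; 0 -1 0; 0 0 1]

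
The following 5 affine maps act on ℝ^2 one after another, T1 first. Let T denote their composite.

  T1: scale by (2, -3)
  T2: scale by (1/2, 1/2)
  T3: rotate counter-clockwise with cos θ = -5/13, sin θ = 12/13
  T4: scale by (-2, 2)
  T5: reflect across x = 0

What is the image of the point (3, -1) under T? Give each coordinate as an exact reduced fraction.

T1 scale by (2, -3): (3, -1) → (6, 3)
T2 scale by (1/2, 1/2): (6, 3) → (3, 3/2)
T3 rotate counter-clockwise with cos θ = -5/13, sin θ = 12/13: (3, 3/2) → (-33/13, 57/26)
T4 scale by (-2, 2): (-33/13, 57/26) → (66/13, 57/13)
T5 reflect across x = 0: (66/13, 57/13) → (-66/13, 57/13)

T(p) = (-66/13, 57/13)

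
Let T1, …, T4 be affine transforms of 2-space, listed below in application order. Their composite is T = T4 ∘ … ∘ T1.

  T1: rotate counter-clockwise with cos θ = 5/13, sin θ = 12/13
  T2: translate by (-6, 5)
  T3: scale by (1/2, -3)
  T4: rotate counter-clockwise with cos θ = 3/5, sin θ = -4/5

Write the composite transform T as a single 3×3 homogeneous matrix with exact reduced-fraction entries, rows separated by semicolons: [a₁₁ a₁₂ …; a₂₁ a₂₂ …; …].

T1 = [5/13 -12/13 0; 12/13 5/13 0; 0 0 1]
T2·T1 = [5/13 -12/13 -6; 12/13 5/13 5; 0 0 1]
T3·…·T1 = [5/26 -6/13 -3; -36/13 -15/13 -15; 0 0 1]
T4·…·T1 = [-21/10 -6/5 -69/5; -118/65 -21/65 -33/5; 0 0 1]

T = [-21/10 -6/5 -69/5; -118/65 -21/65 -33/5; 0 0 1]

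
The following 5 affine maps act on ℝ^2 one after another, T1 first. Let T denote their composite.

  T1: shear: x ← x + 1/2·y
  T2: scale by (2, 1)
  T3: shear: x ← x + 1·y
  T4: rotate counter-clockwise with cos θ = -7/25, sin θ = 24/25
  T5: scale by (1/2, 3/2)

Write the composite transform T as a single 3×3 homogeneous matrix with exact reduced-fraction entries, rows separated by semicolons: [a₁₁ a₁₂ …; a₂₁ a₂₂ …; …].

T = [-7/25 -19/25 0; 72/25 123/50 0; 0 0 1]

T1 = [1 1/2 0; 0 1 0; 0 0 1]
T2·T1 = [2 1 0; 0 1 0; 0 0 1]
T3·…·T1 = [2 2 0; 0 1 0; 0 0 1]
T4·…·T1 = [-14/25 -38/25 0; 48/25 41/25 0; 0 0 1]
T5·…·T1 = [-7/25 -19/25 0; 72/25 123/50 0; 0 0 1]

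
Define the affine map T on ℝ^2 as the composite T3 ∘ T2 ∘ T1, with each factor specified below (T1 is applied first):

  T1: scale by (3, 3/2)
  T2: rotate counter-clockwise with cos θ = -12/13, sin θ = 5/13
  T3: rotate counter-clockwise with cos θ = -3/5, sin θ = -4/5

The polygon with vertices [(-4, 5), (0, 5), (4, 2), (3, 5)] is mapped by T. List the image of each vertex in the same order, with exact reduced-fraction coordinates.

T1 scale by (3, 3/2): (-4, 5) → (-12, 15/2); (0, 5) → (0, 15/2); (4, 2) → (12, 3); (3, 5) → (9, 15/2)
T2 rotate counter-clockwise with cos θ = -12/13, sin θ = 5/13: (-12, 15/2) → (213/26, -150/13); (0, 15/2) → (-75/26, -90/13); (12, 3) → (-159/13, 24/13); (9, 15/2) → (-291/26, -45/13)
T3 rotate counter-clockwise with cos θ = -3/5, sin θ = -4/5: (213/26, -150/13) → (-1839/130, 24/65); (-75/26, -90/13) → (-99/26, 84/13); (-159/13, 24/13) → (573/65, 564/65); (-291/26, -45/13) → (513/130, 717/65)

image vertices: (-1839/130, 24/65), (-99/26, 84/13), (573/65, 564/65), (513/130, 717/65)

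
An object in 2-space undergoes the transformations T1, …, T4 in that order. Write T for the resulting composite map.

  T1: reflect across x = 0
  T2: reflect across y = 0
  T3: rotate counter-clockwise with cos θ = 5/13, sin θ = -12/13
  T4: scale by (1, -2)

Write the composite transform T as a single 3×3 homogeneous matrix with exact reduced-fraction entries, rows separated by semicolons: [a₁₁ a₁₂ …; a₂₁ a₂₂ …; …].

T1 = [-1 0 0; 0 1 0; 0 0 1]
T2·T1 = [-1 0 0; 0 -1 0; 0 0 1]
T3·…·T1 = [-5/13 -12/13 0; 12/13 -5/13 0; 0 0 1]
T4·…·T1 = [-5/13 -12/13 0; -24/13 10/13 0; 0 0 1]

T = [-5/13 -12/13 0; -24/13 10/13 0; 0 0 1]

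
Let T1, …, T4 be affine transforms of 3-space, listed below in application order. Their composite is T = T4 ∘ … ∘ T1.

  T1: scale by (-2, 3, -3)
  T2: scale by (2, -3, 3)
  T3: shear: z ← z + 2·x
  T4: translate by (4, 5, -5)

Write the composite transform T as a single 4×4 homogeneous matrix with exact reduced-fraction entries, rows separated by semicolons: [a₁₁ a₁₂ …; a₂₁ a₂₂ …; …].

T1 = [-2 0 0 0; 0 3 0 0; 0 0 -3 0; 0 0 0 1]
T2·T1 = [-4 0 0 0; 0 -9 0 0; 0 0 -9 0; 0 0 0 1]
T3·…·T1 = [-4 0 0 0; 0 -9 0 0; -8 0 -9 0; 0 0 0 1]
T4·…·T1 = [-4 0 0 4; 0 -9 0 5; -8 0 -9 -5; 0 0 0 1]

T = [-4 0 0 4; 0 -9 0 5; -8 0 -9 -5; 0 0 0 1]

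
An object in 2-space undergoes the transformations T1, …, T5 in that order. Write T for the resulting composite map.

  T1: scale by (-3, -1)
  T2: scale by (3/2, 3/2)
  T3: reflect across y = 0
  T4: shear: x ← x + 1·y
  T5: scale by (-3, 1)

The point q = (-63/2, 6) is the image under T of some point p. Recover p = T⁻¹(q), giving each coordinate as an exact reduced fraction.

T1 = [-3 0 0; 0 -1 0; 0 0 1]
T2·T1 = [-9/2 0 0; 0 -3/2 0; 0 0 1]
T3·…·T1 = [-9/2 0 0; 0 3/2 0; 0 0 1]
T4·…·T1 = [-9/2 3/2 0; 0 3/2 0; 0 0 1]
T5·…·T1 = [27/2 -9/2 0; 0 3/2 0; 0 0 1]
det M = 81/4; M⁻¹ = [2/27 2/9 0; 0 2/3 0; 0 0 1]
M⁻¹ · (-63/2, 6)ᵀ = (-1, 4)ᵀ

p = (-1, 4)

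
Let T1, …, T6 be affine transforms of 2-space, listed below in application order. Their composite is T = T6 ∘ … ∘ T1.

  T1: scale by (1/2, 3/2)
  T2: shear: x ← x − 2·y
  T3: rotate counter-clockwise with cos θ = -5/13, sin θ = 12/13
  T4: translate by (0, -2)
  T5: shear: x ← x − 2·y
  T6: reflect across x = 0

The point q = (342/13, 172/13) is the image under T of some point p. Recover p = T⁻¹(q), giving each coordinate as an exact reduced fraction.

T1 = [1/2 0 0; 0 3/2 0; 0 0 1]
T2·T1 = [1/2 -3 0; 0 3/2 0; 0 0 1]
T3·…·T1 = [-5/26 -3/13 0; 6/13 -87/26 0; 0 0 1]
T4·…·T1 = [-5/26 -3/13 0; 6/13 -87/26 -2; 0 0 1]
T5·…·T1 = [-29/26 84/13 4; 6/13 -87/26 -2; 0 0 1]
T6·…·T1 = [29/26 -84/13 -4; 6/13 -87/26 -2; 0 0 1]
det M = -3/4; M⁻¹ = [58/13 -112/13 8/13; 8/13 -58/39 -20/39; 0 0 1]
M⁻¹ · (342/13, 172/13)ᵀ = (4, -4)ᵀ

p = (4, -4)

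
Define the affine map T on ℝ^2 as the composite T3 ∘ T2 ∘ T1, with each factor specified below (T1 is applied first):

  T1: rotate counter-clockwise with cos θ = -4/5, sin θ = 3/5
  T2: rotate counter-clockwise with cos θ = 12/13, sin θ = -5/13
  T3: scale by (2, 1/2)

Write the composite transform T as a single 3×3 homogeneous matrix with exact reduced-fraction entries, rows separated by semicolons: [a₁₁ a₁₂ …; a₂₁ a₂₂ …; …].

T1 = [-4/5 -3/5 0; 3/5 -4/5 0; 0 0 1]
T2·T1 = [-33/65 -56/65 0; 56/65 -33/65 0; 0 0 1]
T3·…·T1 = [-66/65 -112/65 0; 28/65 -33/130 0; 0 0 1]

T = [-66/65 -112/65 0; 28/65 -33/130 0; 0 0 1]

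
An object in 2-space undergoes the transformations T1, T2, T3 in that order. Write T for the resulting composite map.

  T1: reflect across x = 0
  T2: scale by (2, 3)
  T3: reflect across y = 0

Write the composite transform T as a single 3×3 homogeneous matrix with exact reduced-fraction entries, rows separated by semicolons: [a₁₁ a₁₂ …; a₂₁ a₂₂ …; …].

T = [-2 0 0; 0 -3 0; 0 0 1]

T1 = [-1 0 0; 0 1 0; 0 0 1]
T2·T1 = [-2 0 0; 0 3 0; 0 0 1]
T3·…·T1 = [-2 0 0; 0 -3 0; 0 0 1]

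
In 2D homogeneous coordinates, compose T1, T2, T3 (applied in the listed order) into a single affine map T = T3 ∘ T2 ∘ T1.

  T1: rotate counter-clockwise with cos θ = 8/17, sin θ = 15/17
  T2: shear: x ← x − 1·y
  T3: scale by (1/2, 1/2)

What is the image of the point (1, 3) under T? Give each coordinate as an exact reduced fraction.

T1 rotate counter-clockwise with cos θ = 8/17, sin θ = 15/17: (1, 3) → (-37/17, 39/17)
T2 shear: x ← x − 1·y: (-37/17, 39/17) → (-76/17, 39/17)
T3 scale by (1/2, 1/2): (-76/17, 39/17) → (-38/17, 39/34)

T(p) = (-38/17, 39/34)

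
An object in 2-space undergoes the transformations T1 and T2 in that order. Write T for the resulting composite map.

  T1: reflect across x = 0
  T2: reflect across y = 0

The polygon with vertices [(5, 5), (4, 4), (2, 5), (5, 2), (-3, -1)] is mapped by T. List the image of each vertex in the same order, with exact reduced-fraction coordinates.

T1 reflect across x = 0: (5, 5) → (-5, 5); (4, 4) → (-4, 4); (2, 5) → (-2, 5); (5, 2) → (-5, 2); (-3, -1) → (3, -1)
T2 reflect across y = 0: (-5, 5) → (-5, -5); (-4, 4) → (-4, -4); (-2, 5) → (-2, -5); (-5, 2) → (-5, -2); (3, -1) → (3, 1)

image vertices: (-5, -5), (-4, -4), (-2, -5), (-5, -2), (3, 1)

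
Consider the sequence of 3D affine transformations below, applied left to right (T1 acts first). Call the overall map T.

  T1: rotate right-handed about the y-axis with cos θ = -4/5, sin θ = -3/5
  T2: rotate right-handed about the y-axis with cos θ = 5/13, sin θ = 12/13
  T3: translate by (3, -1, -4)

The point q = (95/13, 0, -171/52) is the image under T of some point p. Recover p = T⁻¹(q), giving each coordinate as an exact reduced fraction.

T1 = [-4/5 0 -3/5 0; 0 1 0 0; 3/5 0 -4/5 0; 0 0 0 1]
T2·T1 = [16/65 0 -63/65 0; 0 1 0 0; 63/65 0 16/65 0; 0 0 0 1]
T3·…·T1 = [16/65 0 -63/65 3; 0 1 0 -1; 63/65 0 16/65 -4; 0 0 0 1]
det M = 1; M⁻¹ = [16/65 0 63/65 204/65; 0 1 0 1; -63/65 0 16/65 253/65; 0 0 0 1]
M⁻¹ · (95/13, 0, -171/52)ᵀ = (7/4, 1, -4)ᵀ

p = (7/4, 1, -4)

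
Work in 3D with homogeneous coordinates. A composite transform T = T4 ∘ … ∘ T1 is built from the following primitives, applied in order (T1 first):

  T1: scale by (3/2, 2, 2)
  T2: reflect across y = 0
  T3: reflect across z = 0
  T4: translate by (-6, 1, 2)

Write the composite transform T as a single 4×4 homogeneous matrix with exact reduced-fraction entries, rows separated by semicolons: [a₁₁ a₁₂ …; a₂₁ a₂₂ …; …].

T1 = [3/2 0 0 0; 0 2 0 0; 0 0 2 0; 0 0 0 1]
T2·T1 = [3/2 0 0 0; 0 -2 0 0; 0 0 2 0; 0 0 0 1]
T3·…·T1 = [3/2 0 0 0; 0 -2 0 0; 0 0 -2 0; 0 0 0 1]
T4·…·T1 = [3/2 0 0 -6; 0 -2 0 1; 0 0 -2 2; 0 0 0 1]

T = [3/2 0 0 -6; 0 -2 0 1; 0 0 -2 2; 0 0 0 1]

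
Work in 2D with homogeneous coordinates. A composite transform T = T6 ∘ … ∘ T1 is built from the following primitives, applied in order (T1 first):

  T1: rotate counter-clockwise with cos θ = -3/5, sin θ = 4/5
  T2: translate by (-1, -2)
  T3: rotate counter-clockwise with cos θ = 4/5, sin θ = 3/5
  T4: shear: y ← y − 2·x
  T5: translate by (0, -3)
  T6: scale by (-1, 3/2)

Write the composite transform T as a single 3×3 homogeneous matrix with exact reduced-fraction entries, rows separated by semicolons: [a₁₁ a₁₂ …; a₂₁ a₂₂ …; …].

T = [24/25 7/25 -2/5; 33/10 -3/5 -9; 0 0 1]

T1 = [-3/5 -4/5 0; 4/5 -3/5 0; 0 0 1]
T2·T1 = [-3/5 -4/5 -1; 4/5 -3/5 -2; 0 0 1]
T3·…·T1 = [-24/25 -7/25 2/5; 7/25 -24/25 -11/5; 0 0 1]
T4·…·T1 = [-24/25 -7/25 2/5; 11/5 -2/5 -3; 0 0 1]
T5·…·T1 = [-24/25 -7/25 2/5; 11/5 -2/5 -6; 0 0 1]
T6·…·T1 = [24/25 7/25 -2/5; 33/10 -3/5 -9; 0 0 1]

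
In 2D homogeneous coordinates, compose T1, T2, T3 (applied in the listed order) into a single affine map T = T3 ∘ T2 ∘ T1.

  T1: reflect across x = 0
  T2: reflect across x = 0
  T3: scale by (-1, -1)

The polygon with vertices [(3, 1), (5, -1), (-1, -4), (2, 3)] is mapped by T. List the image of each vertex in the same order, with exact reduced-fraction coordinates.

image vertices: (-3, -1), (-5, 1), (1, 4), (-2, -3)

T1 reflect across x = 0: (3, 1) → (-3, 1); (5, -1) → (-5, -1); (-1, -4) → (1, -4); (2, 3) → (-2, 3)
T2 reflect across x = 0: (-3, 1) → (3, 1); (-5, -1) → (5, -1); (1, -4) → (-1, -4); (-2, 3) → (2, 3)
T3 scale by (-1, -1): (3, 1) → (-3, -1); (5, -1) → (-5, 1); (-1, -4) → (1, 4); (2, 3) → (-2, -3)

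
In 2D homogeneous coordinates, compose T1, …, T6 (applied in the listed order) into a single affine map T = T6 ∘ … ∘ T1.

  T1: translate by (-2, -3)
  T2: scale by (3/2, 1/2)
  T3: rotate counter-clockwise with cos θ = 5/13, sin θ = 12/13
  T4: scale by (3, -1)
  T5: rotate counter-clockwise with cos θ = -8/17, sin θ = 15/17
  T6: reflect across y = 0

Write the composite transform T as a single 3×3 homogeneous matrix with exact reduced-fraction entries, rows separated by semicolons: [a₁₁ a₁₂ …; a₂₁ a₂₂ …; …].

T = [90/221 363/442 -1449/442; -963/442 250/221 213/221; 0 0 1]

T1 = [1 0 -2; 0 1 -3; 0 0 1]
T2·T1 = [3/2 0 -3; 0 1/2 -3/2; 0 0 1]
T3·…·T1 = [15/26 -6/13 3/13; 18/13 5/26 -87/26; 0 0 1]
T4·…·T1 = [45/26 -18/13 9/13; -18/13 -5/26 87/26; 0 0 1]
T5·…·T1 = [90/221 363/442 -1449/442; 963/442 -250/221 -213/221; 0 0 1]
T6·…·T1 = [90/221 363/442 -1449/442; -963/442 250/221 213/221; 0 0 1]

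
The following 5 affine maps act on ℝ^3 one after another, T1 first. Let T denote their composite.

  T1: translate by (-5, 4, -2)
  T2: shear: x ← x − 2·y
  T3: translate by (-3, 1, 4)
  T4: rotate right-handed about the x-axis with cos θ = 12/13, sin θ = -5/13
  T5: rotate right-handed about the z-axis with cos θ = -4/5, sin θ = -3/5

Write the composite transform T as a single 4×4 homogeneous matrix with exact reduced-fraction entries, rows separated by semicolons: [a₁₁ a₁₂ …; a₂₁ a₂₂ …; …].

T1 = [1 0 0 -5; 0 1 0 4; 0 0 1 -2; 0 0 0 1]
T2·T1 = [1 -2 0 -13; 0 1 0 4; 0 0 1 -2; 0 0 0 1]
T3·…·T1 = [1 -2 0 -16; 0 1 0 5; 0 0 1 2; 0 0 0 1]
T4·…·T1 = [1 -2 0 -16; 0 12/13 5/13 70/13; 0 -5/13 12/13 -1/13; 0 0 0 1]
T5·…·T1 = [-4/5 28/13 3/13 1042/65; -3/5 6/13 -4/13 344/65; 0 -5/13 12/13 -1/13; 0 0 0 1]

T = [-4/5 28/13 3/13 1042/65; -3/5 6/13 -4/13 344/65; 0 -5/13 12/13 -1/13; 0 0 0 1]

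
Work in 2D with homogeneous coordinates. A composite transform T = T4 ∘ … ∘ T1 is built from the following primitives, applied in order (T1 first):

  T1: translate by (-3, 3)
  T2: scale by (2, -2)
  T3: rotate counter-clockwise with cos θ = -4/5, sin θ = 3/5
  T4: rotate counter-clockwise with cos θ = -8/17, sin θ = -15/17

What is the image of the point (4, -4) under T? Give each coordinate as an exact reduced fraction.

T(p) = (82/85, 226/85)

T1 translate by (-3, 3): (4, -4) → (1, -1)
T2 scale by (2, -2): (1, -1) → (2, 2)
T3 rotate counter-clockwise with cos θ = -4/5, sin θ = 3/5: (2, 2) → (-14/5, -2/5)
T4 rotate counter-clockwise with cos θ = -8/17, sin θ = -15/17: (-14/5, -2/5) → (82/85, 226/85)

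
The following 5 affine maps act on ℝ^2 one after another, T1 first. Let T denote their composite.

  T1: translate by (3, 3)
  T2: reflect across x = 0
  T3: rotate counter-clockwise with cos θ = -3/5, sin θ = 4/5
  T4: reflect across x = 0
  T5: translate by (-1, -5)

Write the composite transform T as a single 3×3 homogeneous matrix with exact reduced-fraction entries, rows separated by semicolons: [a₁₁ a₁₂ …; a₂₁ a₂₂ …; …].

T1 = [1 0 3; 0 1 3; 0 0 1]
T2·T1 = [-1 0 -3; 0 1 3; 0 0 1]
T3·…·T1 = [3/5 -4/5 -3/5; -4/5 -3/5 -21/5; 0 0 1]
T4·…·T1 = [-3/5 4/5 3/5; -4/5 -3/5 -21/5; 0 0 1]
T5·…·T1 = [-3/5 4/5 -2/5; -4/5 -3/5 -46/5; 0 0 1]

T = [-3/5 4/5 -2/5; -4/5 -3/5 -46/5; 0 0 1]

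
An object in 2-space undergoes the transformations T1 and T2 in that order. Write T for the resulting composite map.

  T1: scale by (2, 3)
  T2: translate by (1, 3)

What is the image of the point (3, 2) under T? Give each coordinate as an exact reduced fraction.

T(p) = (7, 9)

T1 scale by (2, 3): (3, 2) → (6, 6)
T2 translate by (1, 3): (6, 6) → (7, 9)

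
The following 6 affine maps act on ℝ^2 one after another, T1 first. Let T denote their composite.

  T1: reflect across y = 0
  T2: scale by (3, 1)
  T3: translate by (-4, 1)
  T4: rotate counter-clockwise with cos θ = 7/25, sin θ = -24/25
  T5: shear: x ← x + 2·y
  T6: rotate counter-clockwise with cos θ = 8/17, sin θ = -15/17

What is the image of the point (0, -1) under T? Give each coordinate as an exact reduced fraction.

T(p) = (42/5, -32/5)

T1 reflect across y = 0: (0, -1) → (0, 1)
T2 scale by (3, 1): (0, 1) → (0, 1)
T3 translate by (-4, 1): (0, 1) → (-4, 2)
T4 rotate counter-clockwise with cos θ = 7/25, sin θ = -24/25: (-4, 2) → (4/5, 22/5)
T5 shear: x ← x + 2·y: (4/5, 22/5) → (48/5, 22/5)
T6 rotate counter-clockwise with cos θ = 8/17, sin θ = -15/17: (48/5, 22/5) → (42/5, -32/5)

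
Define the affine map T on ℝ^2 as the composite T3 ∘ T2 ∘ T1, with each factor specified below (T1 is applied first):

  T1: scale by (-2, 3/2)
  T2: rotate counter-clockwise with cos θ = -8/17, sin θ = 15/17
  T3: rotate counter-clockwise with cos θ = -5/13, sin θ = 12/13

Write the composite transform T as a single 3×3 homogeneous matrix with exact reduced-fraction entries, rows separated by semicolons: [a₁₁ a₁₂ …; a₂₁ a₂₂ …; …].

T1 = [-2 0 0; 0 3/2 0; 0 0 1]
T2·T1 = [16/17 -45/34 0; -30/17 -12/17 0; 0 0 1]
T3·…·T1 = [280/221 513/442 0; 342/221 -210/221 0; 0 0 1]

T = [280/221 513/442 0; 342/221 -210/221 0; 0 0 1]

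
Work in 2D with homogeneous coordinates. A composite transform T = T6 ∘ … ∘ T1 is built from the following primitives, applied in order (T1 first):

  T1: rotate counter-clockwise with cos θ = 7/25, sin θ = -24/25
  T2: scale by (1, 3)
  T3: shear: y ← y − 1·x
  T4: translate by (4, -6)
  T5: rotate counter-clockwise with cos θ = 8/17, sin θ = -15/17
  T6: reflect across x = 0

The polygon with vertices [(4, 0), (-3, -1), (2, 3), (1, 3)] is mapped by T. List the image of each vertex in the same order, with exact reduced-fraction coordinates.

image vertices: (5966/425, -5648/425), (-358/85, -21/85), (3267/425, -5326/425), (2138/425, -4589/425)

T1 rotate counter-clockwise with cos θ = 7/25, sin θ = -24/25: (4, 0) → (28/25, -96/25); (-3, -1) → (-9/5, 13/5); (2, 3) → (86/25, -27/25); (1, 3) → (79/25, -3/25)
T2 scale by (1, 3): (28/25, -96/25) → (28/25, -288/25); (-9/5, 13/5) → (-9/5, 39/5); (86/25, -27/25) → (86/25, -81/25); (79/25, -3/25) → (79/25, -9/25)
T3 shear: y ← y − 1·x: (28/25, -288/25) → (28/25, -316/25); (-9/5, 39/5) → (-9/5, 48/5); (86/25, -81/25) → (86/25, -167/25); (79/25, -9/25) → (79/25, -88/25)
T4 translate by (4, -6): (28/25, -316/25) → (128/25, -466/25); (-9/5, 48/5) → (11/5, 18/5); (86/25, -167/25) → (186/25, -317/25); (79/25, -88/25) → (179/25, -238/25)
T5 rotate counter-clockwise with cos θ = 8/17, sin θ = -15/17: (128/25, -466/25) → (-5966/425, -5648/425); (11/5, 18/5) → (358/85, -21/85); (186/25, -317/25) → (-3267/425, -5326/425); (179/25, -238/25) → (-2138/425, -4589/425)
T6 reflect across x = 0: (-5966/425, -5648/425) → (5966/425, -5648/425); (358/85, -21/85) → (-358/85, -21/85); (-3267/425, -5326/425) → (3267/425, -5326/425); (-2138/425, -4589/425) → (2138/425, -4589/425)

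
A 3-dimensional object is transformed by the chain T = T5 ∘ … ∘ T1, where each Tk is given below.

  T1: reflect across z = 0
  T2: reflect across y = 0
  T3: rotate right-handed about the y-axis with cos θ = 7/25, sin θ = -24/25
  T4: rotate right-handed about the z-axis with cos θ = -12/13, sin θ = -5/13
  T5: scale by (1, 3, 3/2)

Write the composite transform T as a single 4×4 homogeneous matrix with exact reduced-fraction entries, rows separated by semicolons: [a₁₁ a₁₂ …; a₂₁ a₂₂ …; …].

T1 = [1 0 0 0; 0 1 0 0; 0 0 -1 0; 0 0 0 1]
T2·T1 = [1 0 0 0; 0 -1 0 0; 0 0 -1 0; 0 0 0 1]
T3·…·T1 = [7/25 0 24/25 0; 0 -1 0 0; 24/25 0 -7/25 0; 0 0 0 1]
T4·…·T1 = [-84/325 -5/13 -288/325 0; -7/65 12/13 -24/65 0; 24/25 0 -7/25 0; 0 0 0 1]
T5·…·T1 = [-84/325 -5/13 -288/325 0; -21/65 36/13 -72/65 0; 36/25 0 -21/50 0; 0 0 0 1]

T = [-84/325 -5/13 -288/325 0; -21/65 36/13 -72/65 0; 36/25 0 -21/50 0; 0 0 0 1]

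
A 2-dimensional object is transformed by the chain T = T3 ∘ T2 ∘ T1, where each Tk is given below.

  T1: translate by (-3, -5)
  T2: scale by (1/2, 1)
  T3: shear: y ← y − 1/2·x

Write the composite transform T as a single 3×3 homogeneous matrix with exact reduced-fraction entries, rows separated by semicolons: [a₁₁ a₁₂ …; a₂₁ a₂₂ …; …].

T1 = [1 0 -3; 0 1 -5; 0 0 1]
T2·T1 = [1/2 0 -3/2; 0 1 -5; 0 0 1]
T3·…·T1 = [1/2 0 -3/2; -1/4 1 -17/4; 0 0 1]

T = [1/2 0 -3/2; -1/4 1 -17/4; 0 0 1]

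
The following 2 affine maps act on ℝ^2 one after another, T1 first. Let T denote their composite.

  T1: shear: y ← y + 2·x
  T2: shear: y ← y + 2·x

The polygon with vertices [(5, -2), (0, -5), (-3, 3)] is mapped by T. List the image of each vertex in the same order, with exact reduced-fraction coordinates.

image vertices: (5, 18), (0, -5), (-3, -9)

T1 shear: y ← y + 2·x: (5, -2) → (5, 8); (0, -5) → (0, -5); (-3, 3) → (-3, -3)
T2 shear: y ← y + 2·x: (5, 8) → (5, 18); (0, -5) → (0, -5); (-3, -3) → (-3, -9)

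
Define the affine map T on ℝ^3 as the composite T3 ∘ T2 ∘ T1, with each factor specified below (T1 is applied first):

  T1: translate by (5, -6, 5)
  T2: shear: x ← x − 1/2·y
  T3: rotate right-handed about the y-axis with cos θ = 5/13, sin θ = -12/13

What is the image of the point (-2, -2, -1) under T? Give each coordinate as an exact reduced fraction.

T1 translate by (5, -6, 5): (-2, -2, -1) → (3, -8, 4)
T2 shear: x ← x − 1/2·y: (3, -8, 4) → (7, -8, 4)
T3 rotate right-handed about the y-axis with cos θ = 5/13, sin θ = -12/13: (7, -8, 4) → (-1, -8, 8)

T(p) = (-1, -8, 8)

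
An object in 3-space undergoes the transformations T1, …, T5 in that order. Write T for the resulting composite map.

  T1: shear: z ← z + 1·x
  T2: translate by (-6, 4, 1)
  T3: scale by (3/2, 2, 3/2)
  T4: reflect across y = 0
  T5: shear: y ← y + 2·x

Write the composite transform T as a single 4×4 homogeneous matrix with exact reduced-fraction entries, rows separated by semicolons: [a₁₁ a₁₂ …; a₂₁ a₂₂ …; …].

T = [3/2 0 0 -9; 3 -2 0 -26; 3/2 0 3/2 3/2; 0 0 0 1]

T1 = [1 0 0 0; 0 1 0 0; 1 0 1 0; 0 0 0 1]
T2·T1 = [1 0 0 -6; 0 1 0 4; 1 0 1 1; 0 0 0 1]
T3·…·T1 = [3/2 0 0 -9; 0 2 0 8; 3/2 0 3/2 3/2; 0 0 0 1]
T4·…·T1 = [3/2 0 0 -9; 0 -2 0 -8; 3/2 0 3/2 3/2; 0 0 0 1]
T5·…·T1 = [3/2 0 0 -9; 3 -2 0 -26; 3/2 0 3/2 3/2; 0 0 0 1]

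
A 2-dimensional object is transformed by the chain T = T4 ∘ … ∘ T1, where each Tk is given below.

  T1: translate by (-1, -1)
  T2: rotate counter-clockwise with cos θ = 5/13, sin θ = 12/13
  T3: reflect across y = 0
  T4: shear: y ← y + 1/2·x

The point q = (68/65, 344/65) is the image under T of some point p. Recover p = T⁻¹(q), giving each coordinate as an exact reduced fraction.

T1 = [1 0 -1; 0 1 -1; 0 0 1]
T2·T1 = [5/13 -12/13 7/13; 12/13 5/13 -17/13; 0 0 1]
T3·…·T1 = [5/13 -12/13 7/13; -12/13 -5/13 17/13; 0 0 1]
T4·…·T1 = [5/13 -12/13 7/13; -19/26 -11/13 41/26; 0 0 1]
det M = -1; M⁻¹ = [11/13 -12/13 1; -19/26 -5/13 1; 0 0 1]
M⁻¹ · (68/65, 344/65)ᵀ = (-3, -9/5)ᵀ

p = (-3, -9/5)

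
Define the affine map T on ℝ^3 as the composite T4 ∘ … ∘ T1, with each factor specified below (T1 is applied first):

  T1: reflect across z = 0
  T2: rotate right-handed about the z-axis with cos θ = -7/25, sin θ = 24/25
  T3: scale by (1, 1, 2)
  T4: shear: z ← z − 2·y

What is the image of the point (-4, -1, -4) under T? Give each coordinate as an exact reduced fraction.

T1 reflect across z = 0: (-4, -1, -4) → (-4, -1, 4)
T2 rotate right-handed about the z-axis with cos θ = -7/25, sin θ = 24/25: (-4, -1, 4) → (52/25, -89/25, 4)
T3 scale by (1, 1, 2): (52/25, -89/25, 4) → (52/25, -89/25, 8)
T4 shear: z ← z − 2·y: (52/25, -89/25, 8) → (52/25, -89/25, 378/25)

T(p) = (52/25, -89/25, 378/25)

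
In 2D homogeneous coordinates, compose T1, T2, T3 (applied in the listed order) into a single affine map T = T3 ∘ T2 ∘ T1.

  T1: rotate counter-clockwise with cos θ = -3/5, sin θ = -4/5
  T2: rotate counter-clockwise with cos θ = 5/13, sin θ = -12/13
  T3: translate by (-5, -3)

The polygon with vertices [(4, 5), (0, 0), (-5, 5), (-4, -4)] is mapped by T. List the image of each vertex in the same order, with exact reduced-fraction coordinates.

T1 rotate counter-clockwise with cos θ = -3/5, sin θ = -4/5: (4, 5) → (8/5, -31/5); (0, 0) → (0, 0); (-5, 5) → (7, 1); (-4, -4) → (-4/5, 28/5)
T2 rotate counter-clockwise with cos θ = 5/13, sin θ = -12/13: (8/5, -31/5) → (-332/65, -251/65); (0, 0) → (0, 0); (7, 1) → (47/13, -79/13); (-4/5, 28/5) → (316/65, 188/65)
T3 translate by (-5, -3): (-332/65, -251/65) → (-657/65, -446/65); (0, 0) → (-5, -3); (47/13, -79/13) → (-18/13, -118/13); (316/65, 188/65) → (-9/65, -7/65)

image vertices: (-657/65, -446/65), (-5, -3), (-18/13, -118/13), (-9/65, -7/65)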